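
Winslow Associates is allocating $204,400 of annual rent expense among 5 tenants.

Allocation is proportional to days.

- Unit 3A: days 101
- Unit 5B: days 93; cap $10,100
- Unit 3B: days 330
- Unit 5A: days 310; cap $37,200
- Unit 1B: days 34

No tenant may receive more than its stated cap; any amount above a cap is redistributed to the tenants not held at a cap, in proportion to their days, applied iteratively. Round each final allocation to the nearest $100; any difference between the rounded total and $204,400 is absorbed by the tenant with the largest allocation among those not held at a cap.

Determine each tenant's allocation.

Unit 3A: $34,100 · Unit 5B: $10,100 · Unit 3B: $111,500 · Unit 5A: $37,200 · Unit 1B: $11,500

Total days = 868.
Proportional shares (ignoring caps): Unit 3A 23,783.87; Unit 5B 21,900.00; Unit 3B 77,709.68; Unit 5A 73,000.00; Unit 1B 8,006.45.
Held at cap: Unit 5B ($10,100), Unit 5A ($37,200); balance $157,100 reallocated over remaining days 465.
Remaining shares: Unit 3A 34,122.80 → $34,100; Unit 3B 111,490.32 → $111,500; Unit 1B 11,486.88 → $11,500.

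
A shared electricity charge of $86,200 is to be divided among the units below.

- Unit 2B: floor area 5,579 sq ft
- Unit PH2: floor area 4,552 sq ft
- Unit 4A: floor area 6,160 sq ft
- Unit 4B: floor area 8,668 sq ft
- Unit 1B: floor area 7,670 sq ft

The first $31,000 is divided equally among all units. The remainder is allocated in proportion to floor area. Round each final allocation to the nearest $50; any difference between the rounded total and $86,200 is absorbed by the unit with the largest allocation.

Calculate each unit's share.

Unit 2B: $15,650 · Unit PH2: $13,900 · Unit 4A: $16,600 · Unit 4B: $20,850 · Unit 1B: $19,200

$31,000 shared equally gives $6,200 per unit.
Remainder $55,200 by floor area (total 32,629): Unit 2B 9,438.25 → $9,450; Unit PH2 7,700.83 → $7,700; Unit 4A 10,421.16 → $10,400; Unit 4B 14,664.06 → $14,650; Unit 1B 12,975.70 → $13,000.
Totals: Unit 2B $6,200 + $9,450 = $15,650; Unit PH2 $6,200 + $7,700 = $13,900; Unit 4A $6,200 + $10,400 = $16,600; Unit 4B $6,200 + $14,650 = $20,850; Unit 1B $6,200 + $13,000 = $19,200.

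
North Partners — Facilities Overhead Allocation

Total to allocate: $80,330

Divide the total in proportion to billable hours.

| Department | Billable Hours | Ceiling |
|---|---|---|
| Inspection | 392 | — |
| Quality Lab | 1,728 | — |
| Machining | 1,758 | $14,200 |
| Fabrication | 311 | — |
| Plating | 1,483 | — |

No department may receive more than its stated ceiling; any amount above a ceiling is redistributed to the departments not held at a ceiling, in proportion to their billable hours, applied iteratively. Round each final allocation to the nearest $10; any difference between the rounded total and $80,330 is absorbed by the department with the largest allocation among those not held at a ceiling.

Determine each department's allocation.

Inspection: $6,620; Quality Lab: $29,200; Machining: $14,200; Fabrication: $5,250; Plating: $25,060

Billable hours total: 5,672.
Pro-rata shares before constraints: Inspection 5,551.72; Quality Lab 24,472.89; Machining 24,897.77; Fabrication 4,404.55; Plating 21,003.07.
Capped: Machining ($14,200); remaining pool $66,130 reallocated over remaining billable hours 3,914.
Shares after redistribution: Inspection 6,623.14 → $6,620; Quality Lab 29,195.87 → $29,200; Fabrication 5,254.58 → $5,250; Plating 25,056.41 → $25,060.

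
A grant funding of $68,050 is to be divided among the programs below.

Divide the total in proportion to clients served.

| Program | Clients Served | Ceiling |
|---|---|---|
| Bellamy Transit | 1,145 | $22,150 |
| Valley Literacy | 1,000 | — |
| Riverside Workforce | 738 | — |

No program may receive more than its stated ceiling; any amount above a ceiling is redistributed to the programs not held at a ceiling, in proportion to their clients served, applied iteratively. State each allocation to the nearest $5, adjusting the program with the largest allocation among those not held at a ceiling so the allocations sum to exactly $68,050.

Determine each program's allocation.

Total clients served = 2,883.
Pro-rata shares before constraints: Bellamy Transit 27,026.45; Valley Literacy 23,603.88; Riverside Workforce 17,419.67.
Held at cap: Bellamy Transit ($22,150); balance $45,900 reallocated over remaining clients served 1,738.
Shares after redistribution: Valley Literacy 26,409.67 → $26,410; Riverside Workforce 19,490.33 → $19,490.

Bellamy Transit: $22,150; Valley Literacy: $26,410; Riverside Workforce: $19,490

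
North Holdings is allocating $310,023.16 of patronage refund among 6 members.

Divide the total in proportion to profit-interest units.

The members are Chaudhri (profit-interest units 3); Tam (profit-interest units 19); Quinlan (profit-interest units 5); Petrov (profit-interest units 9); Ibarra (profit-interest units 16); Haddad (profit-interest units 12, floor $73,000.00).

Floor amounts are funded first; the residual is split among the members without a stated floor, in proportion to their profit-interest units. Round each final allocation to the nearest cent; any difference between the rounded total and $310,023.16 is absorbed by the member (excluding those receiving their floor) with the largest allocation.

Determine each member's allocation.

Chaudhri: $13,674.41 · Tam: $86,604.62 · Quinlan: $22,790.69 · Petrov: $41,023.24 · Ibarra: $72,930.20 · Haddad: $73,000.00

Minimums first: Haddad $73,000.00. Balance $237,023.16.
Balance split over remaining profit-interest units 52: Chaudhri 13,674.4131 → $13,674.41; Tam 86,604.6162 → $86,604.62; Quinlan 22,790.6885 → $22,790.69; Petrov 41,023.2392 → $41,023.24; Ibarra 72,930.2031 → $72,930.20.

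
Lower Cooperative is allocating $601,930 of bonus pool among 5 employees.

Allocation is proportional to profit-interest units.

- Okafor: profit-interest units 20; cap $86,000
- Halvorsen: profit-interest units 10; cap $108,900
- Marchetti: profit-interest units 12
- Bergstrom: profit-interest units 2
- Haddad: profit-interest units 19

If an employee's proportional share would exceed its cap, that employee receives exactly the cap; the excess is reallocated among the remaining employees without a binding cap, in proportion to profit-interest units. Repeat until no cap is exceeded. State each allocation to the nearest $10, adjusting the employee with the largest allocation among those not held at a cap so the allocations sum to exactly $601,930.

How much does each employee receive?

Sum of profit-interest units: 63.
Proportional shares (ignoring caps): Okafor 191,088.89; Halvorsen 95,544.44; Marchetti 114,653.33; Bergstrom 19,108.89; Haddad 181,534.44.
Held at cap: Okafor ($86,000); balance $515,930 reallocated over remaining profit-interest units 43.
Held at cap: Halvorsen ($108,900); balance $407,030 reallocated over remaining profit-interest units 33.
Redistributed shares: Marchetti 148,010.91 → $148,010; Bergstrom 24,668.48 → $24,670; Haddad 234,350.61 → $234,350.

Okafor: $86,000; Halvorsen: $108,900; Marchetti: $148,010; Bergstrom: $24,670; Haddad: $234,350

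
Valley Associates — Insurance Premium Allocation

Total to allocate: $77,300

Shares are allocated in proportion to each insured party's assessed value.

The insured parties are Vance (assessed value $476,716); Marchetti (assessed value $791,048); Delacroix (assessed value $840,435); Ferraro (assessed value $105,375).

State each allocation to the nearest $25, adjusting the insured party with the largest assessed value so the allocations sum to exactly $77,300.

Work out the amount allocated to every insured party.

Vance: $16,650 · Marchetti: $27,625 · Delacroix: $29,350 · Ferraro: $3,675

Combined assessed value = 476,716 + 791,048 + 840,435 + 105,375 = 2,213,574.
Proportional shares: Vance 16,647.35; Marchetti 27,624.11; Delacroix 29,348.75; Ferraro 3,679.79.
At nearest $25: Vance $16,650; Marchetti $27,625; Delacroix $29,350; Ferraro $3,675. Sum = $77,300.
No rounding difference to absorb.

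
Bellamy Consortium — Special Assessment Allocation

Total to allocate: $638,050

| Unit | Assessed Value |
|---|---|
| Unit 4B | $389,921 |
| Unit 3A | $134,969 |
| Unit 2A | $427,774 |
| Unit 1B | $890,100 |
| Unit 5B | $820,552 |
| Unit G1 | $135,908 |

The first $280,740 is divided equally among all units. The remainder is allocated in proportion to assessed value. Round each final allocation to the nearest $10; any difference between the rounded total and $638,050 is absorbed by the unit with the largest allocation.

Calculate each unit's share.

Unit 4B: $96,560 · Unit 3A: $64,020 · Unit 2A: $101,390 · Unit 1B: $160,410 · Unit 5B: $151,530 · Unit G1: $64,140

First tranche $280,740 split equally: $46,790 each.
Remainder $357,310 by assessed value (total 2,799,224): Unit 4B 49,771.89 → $49,770; Unit 3A 17,228.27 → $17,230; Unit 2A 54,603.68 → $54,600; Unit 1B 113,617.79 → $113,620; Unit 5B 104,740.25 → $104,740; Unit G1 17,348.12 → $17,350.
Totals: Unit 4B $46,790 + $49,770 = $96,560; Unit 3A $46,790 + $17,230 = $64,020; Unit 2A $46,790 + $54,600 = $101,390; Unit 1B $46,790 + $113,620 = $160,410; Unit 5B $46,790 + $104,740 = $151,530; Unit G1 $46,790 + $17,350 = $64,140.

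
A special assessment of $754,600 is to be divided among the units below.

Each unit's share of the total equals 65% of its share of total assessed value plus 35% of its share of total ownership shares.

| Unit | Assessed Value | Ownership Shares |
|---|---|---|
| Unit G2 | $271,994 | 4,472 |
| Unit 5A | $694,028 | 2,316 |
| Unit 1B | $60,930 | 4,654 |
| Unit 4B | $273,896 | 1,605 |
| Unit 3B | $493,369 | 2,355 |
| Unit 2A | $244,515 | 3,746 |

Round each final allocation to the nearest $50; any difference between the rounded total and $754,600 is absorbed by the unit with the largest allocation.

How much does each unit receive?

Unit G2: $127,100 · Unit 5A: $198,900 · Unit 1B: $78,850 · Unit 4B: $88,050 · Unit 3B: $151,200 · Unit 2A: $110,500

Assessed value total 2,038,732; ownership shares total 19,148.
Combined weights (65% assessed value + 35% ownership shares): Unit G2 0.1685; Unit 5A 0.2636; Unit 1B 0.1045; Unit 4B 0.1167; Unit 3B 0.2003; Unit 2A 0.1464.
Unrounded shares: Unit G2 127,120.58; Unit 5A 198,918.08; Unit 1B 78,851.91; Unit 4B 88,033.39; Unit 3B 151,180.30; Unit 2A 110,495.74.
After rounding ($50): Unit G2 $127,100; Unit 5A $198,900; Unit 1B $78,850; Unit 4B $88,050; Unit 3B $151,200; Unit 2A $110,500. Sum = $754,600.
No rounding difference to absorb.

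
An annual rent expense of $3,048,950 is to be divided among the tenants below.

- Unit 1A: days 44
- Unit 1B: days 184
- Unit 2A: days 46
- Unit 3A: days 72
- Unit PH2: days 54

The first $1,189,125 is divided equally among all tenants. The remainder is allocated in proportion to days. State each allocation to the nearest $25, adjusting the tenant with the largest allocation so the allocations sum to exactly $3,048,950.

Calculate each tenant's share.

First tranche $1,189,125 split equally: $237,825 each.
Remainder $1,859,825 by days (total 400): Unit 1A 204,580.75 → $204,575; Unit 1B 855,519.50 → $855,525; Unit 2A 213,879.88 → $213,875; Unit 3A 334,768.50 → $334,775; Unit PH2 251,076.38 → $251,075.
Totals: Unit 1A $237,825 + $204,575 = $442,400; Unit 1B $237,825 + $855,525 = $1,093,350; Unit 2A $237,825 + $213,875 = $451,700; Unit 3A $237,825 + $334,775 = $572,600; Unit PH2 $237,825 + $251,075 = $488,900.

Unit 1A: $442,400; Unit 1B: $1,093,350; Unit 2A: $451,700; Unit 3A: $572,600; Unit PH2: $488,900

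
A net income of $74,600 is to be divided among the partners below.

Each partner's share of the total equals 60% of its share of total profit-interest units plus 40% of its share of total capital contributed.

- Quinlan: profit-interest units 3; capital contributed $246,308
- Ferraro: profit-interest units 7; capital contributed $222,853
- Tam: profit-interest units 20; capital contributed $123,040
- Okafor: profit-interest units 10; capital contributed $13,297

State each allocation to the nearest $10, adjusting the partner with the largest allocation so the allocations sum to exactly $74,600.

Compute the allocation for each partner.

Quinlan: $15,500 | Ferraro: $18,820 | Tam: $28,430 | Okafor: $11,850

Totals — profit-interest units 40, capital contributed 605,498.
Combined weights (60% profit-interest units + 40% capital contributed): Quinlan 0.2077; Ferraro 0.2522; Tam 0.3813; Okafor 0.1588.
Raw shares: Quinlan 15,495.49; Ferraro 18,815.59; Tam 28,443.63; Okafor 11,845.30.
At nearest $10: Quinlan $15,500; Ferraro $18,820; Tam $28,440; Okafor $11,850. Sum = $74,610.
Difference $74,600 − $74,610 = −$10 applied to largest allocation (Tam): Tam becomes $28,430.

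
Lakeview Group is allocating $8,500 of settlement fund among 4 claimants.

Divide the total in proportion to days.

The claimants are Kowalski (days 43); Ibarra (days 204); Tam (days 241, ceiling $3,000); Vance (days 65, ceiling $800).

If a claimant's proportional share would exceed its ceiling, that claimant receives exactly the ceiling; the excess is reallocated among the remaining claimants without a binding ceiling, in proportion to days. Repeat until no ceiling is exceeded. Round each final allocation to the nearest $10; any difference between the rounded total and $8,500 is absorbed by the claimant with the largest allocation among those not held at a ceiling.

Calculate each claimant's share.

Combined days = 553.
Unconstrained shares: Kowalski 660.94; Ibarra 3,135.62; Tam 3,704.34; Vance 999.10.
Capped: Tam ($3,000), Vance ($800); residual $4,700 reallocated over remaining days 247.
Remaining shares: Kowalski 818.22 → $820; Ibarra 3,881.78 → $3,880.

Kowalski: $820 | Ibarra: $3,880 | Tam: $3,000 | Vance: $800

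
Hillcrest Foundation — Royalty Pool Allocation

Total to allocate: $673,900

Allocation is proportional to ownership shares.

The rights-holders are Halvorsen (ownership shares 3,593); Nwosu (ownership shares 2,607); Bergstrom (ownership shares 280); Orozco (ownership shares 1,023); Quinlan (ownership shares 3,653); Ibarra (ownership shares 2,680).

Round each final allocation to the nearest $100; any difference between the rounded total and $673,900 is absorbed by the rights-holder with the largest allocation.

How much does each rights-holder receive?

Ownership shares total: 13,836.
Proportional shares: Halvorsen 3,593/13,836 × $673,900 = 175,001.64; Nwosu 2,607/13,836 × $673,900 = 126,977.25; Bergstrom 280/13,836 × $673,900 = 13,637.76; Orozco 1,023/13,836 × $673,900 = 49,826.52; Quinlan 3,653/13,836 × $673,900 = 177,924.02; Ibarra 2,680/13,836 × $673,900 = 130,532.81.
Rounded to nearest $100: Halvorsen $175,000; Nwosu $127,000; Bergstrom $13,600; Orozco $49,800; Quinlan $177,900; Ibarra $130,500. Sum = $673,800.
Difference $673,900 − $673,800 = +$100 applied to largest allocation (Quinlan): Quinlan becomes $178,000.

Halvorsen: $175,000 · Nwosu: $127,000 · Bergstrom: $13,600 · Orozco: $49,800 · Quinlan: $178,000 · Ibarra: $130,500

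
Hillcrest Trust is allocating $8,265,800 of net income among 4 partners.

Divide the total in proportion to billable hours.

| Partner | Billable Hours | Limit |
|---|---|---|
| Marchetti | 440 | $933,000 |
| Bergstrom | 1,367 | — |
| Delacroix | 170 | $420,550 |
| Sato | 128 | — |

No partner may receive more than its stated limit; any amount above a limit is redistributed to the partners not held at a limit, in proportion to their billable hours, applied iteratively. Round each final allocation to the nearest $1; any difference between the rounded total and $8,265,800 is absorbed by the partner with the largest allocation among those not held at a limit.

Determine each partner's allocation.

Combined billable hours = 2,105.
Unconstrained shares: Marchetti 1,727,768.17; Bergstrom 5,367,861.57; Delacroix 667,546.79; Sato 502,623.47.
Cap binds for Marchetti ($933,000), Delacroix ($420,550); balance $6,912,250 reallocated over remaining billable hours 1,495.
Redistributed shares: Bergstrom 6,320,431.94 → $6,320,432; Sato 591,818.06 → $591,818.

Marchetti: $933,000; Bergstrom: $6,320,432; Delacroix: $420,550; Sato: $591,818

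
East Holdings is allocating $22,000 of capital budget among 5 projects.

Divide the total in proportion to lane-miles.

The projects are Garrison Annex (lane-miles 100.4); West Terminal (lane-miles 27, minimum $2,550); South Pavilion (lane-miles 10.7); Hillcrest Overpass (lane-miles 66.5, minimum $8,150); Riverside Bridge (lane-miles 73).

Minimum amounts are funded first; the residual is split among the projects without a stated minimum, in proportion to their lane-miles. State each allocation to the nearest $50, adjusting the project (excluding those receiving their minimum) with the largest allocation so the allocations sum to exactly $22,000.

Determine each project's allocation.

Guaranteed amounts: West Terminal $2,550; Hillcrest Overpass $8,150. Residual $11,300.
Residual split over remaining lane-miles 184.1: Garrison Annex 6,162.52 → $6,150; South Pavilion 656.76 → $650; Riverside Bridge 4,480.72 → $4,500.

Garrison Annex: $6,150 · West Terminal: $2,550 · South Pavilion: $650 · Hillcrest Overpass: $8,150 · Riverside Bridge: $4,500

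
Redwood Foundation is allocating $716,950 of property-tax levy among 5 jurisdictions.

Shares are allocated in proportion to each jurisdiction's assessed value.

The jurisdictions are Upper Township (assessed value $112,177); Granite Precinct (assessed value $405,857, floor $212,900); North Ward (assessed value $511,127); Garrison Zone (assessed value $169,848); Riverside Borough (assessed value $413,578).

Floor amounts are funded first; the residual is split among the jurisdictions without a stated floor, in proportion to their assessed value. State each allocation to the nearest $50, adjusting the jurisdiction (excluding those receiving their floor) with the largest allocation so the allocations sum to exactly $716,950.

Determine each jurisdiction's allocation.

Upper Township: $46,850; Granite Precinct: $212,900; North Ward: $213,500; Garrison Zone: $70,950; Riverside Borough: $172,750

Minimums first: Granite Precinct $212,900. Residual $504,050.
Residual split over remaining assessed value 1,206,730: Upper Township 46,856.23 → $46,850; North Ward 213,497.27 → $213,500; Garrison Zone 70,945.35 → $70,950; Riverside Borough 172,751.15 → $172,750.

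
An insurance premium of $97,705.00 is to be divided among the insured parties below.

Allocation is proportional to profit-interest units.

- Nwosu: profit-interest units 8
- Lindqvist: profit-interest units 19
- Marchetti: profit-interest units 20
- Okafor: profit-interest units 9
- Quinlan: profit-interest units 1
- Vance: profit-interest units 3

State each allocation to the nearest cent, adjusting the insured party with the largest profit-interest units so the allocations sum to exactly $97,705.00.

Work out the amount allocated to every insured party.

Sum of profit-interest units: 8 + 19 + 20 + 9 + 1 + 3 = 60.
Unrounded shares: Nwosu 13,027.3333; Lindqvist 30,939.9167; Marchetti 32,568.3333; Okafor 14,655.7500; Quinlan 1,628.4167; Vance 4,885.2500.
At nearest cent: Nwosu $13,027.33; Lindqvist $30,939.92; Marchetti $32,568.33; Okafor $14,655.75; Quinlan $1,628.42; Vance $4,885.25. Sum = $97,705.00.
Rounded total matches; no reconciliation needed.

Nwosu: $13,027.33 · Lindqvist: $30,939.92 · Marchetti: $32,568.33 · Okafor: $14,655.75 · Quinlan: $1,628.42 · Vance: $4,885.25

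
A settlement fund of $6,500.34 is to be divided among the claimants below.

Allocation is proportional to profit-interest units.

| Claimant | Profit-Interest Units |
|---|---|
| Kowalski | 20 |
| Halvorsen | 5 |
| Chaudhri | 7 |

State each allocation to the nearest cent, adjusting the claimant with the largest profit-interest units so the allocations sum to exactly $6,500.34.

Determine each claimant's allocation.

Kowalski: $4,062.71 · Halvorsen: $1,015.68 · Chaudhri: $1,421.95

Sum of profit-interest units: 20 + 5 + 7 = 32.
Unrounded shares: Kowalski 4,062.7125; Halvorsen 1,015.6781; Chaudhri 1,421.9494.
At nearest cent: Kowalski $4,062.71; Halvorsen $1,015.68; Chaudhri $1,421.95. Sum = $6,500.34.
Rounded total matches; no reconciliation needed.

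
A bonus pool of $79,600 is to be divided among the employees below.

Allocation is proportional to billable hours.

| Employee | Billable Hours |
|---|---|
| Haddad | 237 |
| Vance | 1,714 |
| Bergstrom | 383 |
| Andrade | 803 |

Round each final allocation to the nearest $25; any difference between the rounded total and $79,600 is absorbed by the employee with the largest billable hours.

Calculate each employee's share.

Combined billable hours = 3,137.
Pro-rata amounts: Haddad 237/3,137 × $79,600 = 6,013.77; Vance 1,714/3,137 × $79,600 = 43,492.00; Bergstrom 383/3,137 × $79,600 = 9,718.46; Andrade 803/3,137 × $79,600 = 20,375.77.
At nearest $25: Haddad $6,025; Vance $43,500; Bergstrom $9,725; Andrade $20,375. Sum = $79,625.
Difference $79,600 − $79,625 = −$25 applied to largest billable hours (Vance): Vance becomes $43,475.

Haddad: $6,025 · Vance: $43,475 · Bergstrom: $9,725 · Andrade: $20,375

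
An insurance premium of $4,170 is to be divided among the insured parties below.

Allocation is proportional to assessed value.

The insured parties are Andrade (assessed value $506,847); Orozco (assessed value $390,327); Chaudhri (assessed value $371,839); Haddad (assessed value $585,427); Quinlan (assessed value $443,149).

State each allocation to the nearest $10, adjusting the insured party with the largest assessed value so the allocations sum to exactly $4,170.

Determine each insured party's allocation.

Andrade: $920 · Orozco: $710 · Chaudhri: $670 · Haddad: $1,070 · Quinlan: $800

Combined assessed value = 2,297,589.
Proportional shares: Andrade 506,847/2,297,589 × $4,170 = 919.90; Orozco 390,327/2,297,589 × $4,170 = 708.42; Chaudhri 371,839/2,297,589 × $4,170 = 674.87; Haddad 585,427/2,297,589 × $4,170 = 1,062.52; Quinlan 443,149/2,297,589 × $4,170 = 804.29.
After rounding ($10): Andrade $920; Orozco $710; Chaudhri $670; Haddad $1,060; Quinlan $800. Sum = $4,160.
Difference $4,170 − $4,160 = +$10 applied to largest assessed value (Haddad): Haddad becomes $1,070.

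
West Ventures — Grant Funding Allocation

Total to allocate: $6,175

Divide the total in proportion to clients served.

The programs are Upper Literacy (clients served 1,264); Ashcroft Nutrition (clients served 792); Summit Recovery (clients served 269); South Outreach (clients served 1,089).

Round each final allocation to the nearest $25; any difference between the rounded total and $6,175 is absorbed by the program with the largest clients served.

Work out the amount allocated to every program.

Upper Literacy: $2,300; Ashcroft Nutrition: $1,425; Summit Recovery: $475; South Outreach: $1,975

Total clients served = 3,414.
Pro-rata amounts: Upper Literacy 1,264/3,414 × $6,175 = 2,286.23; Ashcroft Nutrition 792/3,414 × $6,175 = 1,432.51; Summit Recovery 269/3,414 × $6,175 = 486.55; South Outreach 1,089/3,414 × $6,175 = 1,969.71.
Rounded to nearest $25: Upper Literacy $2,275; Ashcroft Nutrition $1,425; Summit Recovery $475; South Outreach $1,975. Sum = $6,150.
Difference $6,175 − $6,150 = +$25 applied to largest clients served (Upper Literacy): Upper Literacy becomes $2,300.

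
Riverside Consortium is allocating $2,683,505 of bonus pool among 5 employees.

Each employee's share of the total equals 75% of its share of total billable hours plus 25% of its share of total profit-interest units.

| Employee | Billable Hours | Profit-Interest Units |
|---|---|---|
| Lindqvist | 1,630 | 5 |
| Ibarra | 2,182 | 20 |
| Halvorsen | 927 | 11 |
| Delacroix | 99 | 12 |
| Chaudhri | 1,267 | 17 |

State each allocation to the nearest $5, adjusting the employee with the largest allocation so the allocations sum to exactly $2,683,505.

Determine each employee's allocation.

Lindqvist: $588,965 | Ibarra: $925,765 | Halvorsen: $419,135 | Delacroix: $156,490 | Chaudhri: $593,150

Totals — billable hours 6,105, profit-interest units 65.
Combined weights (75% billable hours + 25% profit-interest units): Lindqvist 0.2195; Ibarra 0.3450; Halvorsen 0.1562; Delacroix 0.0583; Chaudhri 0.2210.
Pro-rata amounts: Lindqvist 588,966.20; Ibarra 925,761.04; Halvorsen 419,135.99; Delacroix 156,491.30; Chaudhri 593,150.46.
At nearest $5: Lindqvist $588,965; Ibarra $925,760; Halvorsen $419,135; Delacroix $156,490; Chaudhri $593,150. Sum = $2,683,500.
Difference $2,683,505 − $2,683,500 = +$5 applied to largest allocation (Ibarra): Ibarra becomes $925,765.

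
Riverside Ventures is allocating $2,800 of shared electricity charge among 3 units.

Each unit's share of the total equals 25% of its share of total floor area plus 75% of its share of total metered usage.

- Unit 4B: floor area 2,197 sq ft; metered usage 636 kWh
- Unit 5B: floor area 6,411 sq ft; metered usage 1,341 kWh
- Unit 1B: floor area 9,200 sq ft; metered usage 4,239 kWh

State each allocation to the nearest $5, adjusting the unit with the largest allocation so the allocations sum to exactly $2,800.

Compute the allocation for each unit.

Unit 4B: $300 | Unit 5B: $705 | Unit 1B: $1,795

Floor area total 17,808; metered usage total 6,216.
Combined weights (25% floor area + 75% metered usage): Unit 4B 0.1076; Unit 5B 0.2518; Unit 1B 0.6406.
Raw shares: Unit 4B 301.22; Unit 5B 705.05; Unit 1B 1,793.73.
At nearest $5: Unit 4B $300; Unit 5B $705; Unit 1B $1,795. Sum = $2,800.
No rounding difference to absorb.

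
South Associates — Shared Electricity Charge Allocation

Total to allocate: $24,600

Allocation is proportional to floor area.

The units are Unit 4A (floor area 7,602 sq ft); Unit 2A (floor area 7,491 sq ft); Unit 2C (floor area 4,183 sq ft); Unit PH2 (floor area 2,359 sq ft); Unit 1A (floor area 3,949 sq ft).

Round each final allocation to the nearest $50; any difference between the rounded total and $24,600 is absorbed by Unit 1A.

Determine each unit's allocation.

Unit 4A: $7,300 · Unit 2A: $7,200 · Unit 2C: $4,000 · Unit PH2: $2,250 · Unit 1A: $3,850

Combined floor area = 25,584.
Raw shares: Unit 4A 7,602/25,584 × $24,600 = 7,309.62; Unit 2A 7,491/25,584 × $24,600 = 7,202.88; Unit 2C 4,183/25,584 × $24,600 = 4,022.12; Unit PH2 2,359/25,584 × $24,600 = 2,268.27; Unit 1A 3,949/25,584 × $24,600 = 3,797.12.
Rounded to nearest $50: Unit 4A $7,300; Unit 2A $7,200; Unit 2C $4,000; Unit PH2 $2,250; Unit 1A $3,800. Sum = $24,550.
Difference $24,600 − $24,550 = +$50 applied to Unit 1A: Unit 1A becomes $3,850.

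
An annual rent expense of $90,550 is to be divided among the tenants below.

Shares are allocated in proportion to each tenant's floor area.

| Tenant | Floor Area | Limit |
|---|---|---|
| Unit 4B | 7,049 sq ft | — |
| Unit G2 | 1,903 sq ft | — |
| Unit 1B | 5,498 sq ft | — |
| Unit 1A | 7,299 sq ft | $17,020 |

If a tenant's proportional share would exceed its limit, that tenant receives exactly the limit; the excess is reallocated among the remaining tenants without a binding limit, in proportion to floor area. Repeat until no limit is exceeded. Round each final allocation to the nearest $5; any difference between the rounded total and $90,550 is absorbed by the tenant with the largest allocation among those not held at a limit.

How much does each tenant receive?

Floor area total: 21,749.
Unconstrained shares: Unit 4B 29,347.88; Unit G2 7,922.97; Unit 1B 22,890.43; Unit 1A 30,388.73.
Held at cap: Unit 1A ($17,020); residual $73,530 reallocated over remaining floor area 14,450.
Redistributed shares: Unit 4B 35,869.41 → $35,870; Unit G2 9,683.57 → $9,685; Unit 1B 27,977.02 → $27,975.

Unit 4B: $35,870 · Unit G2: $9,685 · Unit 1B: $27,975 · Unit 1A: $17,020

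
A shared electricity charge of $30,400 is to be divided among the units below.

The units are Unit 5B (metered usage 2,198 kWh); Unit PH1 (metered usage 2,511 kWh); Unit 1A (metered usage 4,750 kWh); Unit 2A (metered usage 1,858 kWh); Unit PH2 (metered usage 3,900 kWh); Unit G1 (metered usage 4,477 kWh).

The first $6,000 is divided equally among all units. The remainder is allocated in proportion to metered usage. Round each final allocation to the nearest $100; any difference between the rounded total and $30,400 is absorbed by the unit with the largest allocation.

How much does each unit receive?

Unit 5B: $3,700 · Unit PH1: $4,100 · Unit 1A: $7,000 · Unit 2A: $3,300 · Unit PH2: $5,800 · Unit G1: $6,500

$6,000 shared equally gives $1,000 per unit.
Remainder $24,400 by metered usage (total 19,694): Unit 5B 2,723.23 → $2,700; Unit PH1 3,111.02 → $3,100; Unit 1A 5,885.04 → $5,900; Unit 2A 2,301.98 → $2,300; Unit PH2 4,831.93 → $4,800; Unit G1 5,546.81 → $5,500.
Rounding difference +$100 on remainder applied to Unit 1A.
Totals: Unit 5B $1,000 + $2,700 = $3,700; Unit PH1 $1,000 + $3,100 = $4,100; Unit 1A $1,000 + $6,000 = $7,000; Unit 2A $1,000 + $2,300 = $3,300; Unit PH2 $1,000 + $4,800 = $5,800; Unit G1 $1,000 + $5,500 = $6,500.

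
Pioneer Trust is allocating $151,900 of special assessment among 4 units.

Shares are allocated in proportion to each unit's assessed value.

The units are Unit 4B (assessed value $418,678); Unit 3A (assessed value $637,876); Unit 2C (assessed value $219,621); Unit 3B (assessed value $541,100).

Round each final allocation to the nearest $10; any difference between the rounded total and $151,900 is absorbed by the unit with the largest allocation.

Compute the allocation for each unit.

Unit 4B: $35,000; Unit 3A: $53,310; Unit 2C: $18,360; Unit 3B: $45,230

Assessed value total: 1,817,275.
Unrounded shares: Unit 4B 418,678/1,817,275 × $151,900 = 34,995.91; Unit 3A 637,876/1,817,275 × $151,900 = 53,317.94; Unit 2C 219,621/1,817,275 × $151,900 = 18,357.39; Unit 3B 541,100/1,817,275 × $151,900 = 45,228.76.
After rounding ($10): Unit 4B $35,000; Unit 3A $53,320; Unit 2C $18,360; Unit 3B $45,230. Sum = $151,910.
Difference $151,900 − $151,910 = −$10 applied to largest allocation (Unit 3A): Unit 3A becomes $53,310.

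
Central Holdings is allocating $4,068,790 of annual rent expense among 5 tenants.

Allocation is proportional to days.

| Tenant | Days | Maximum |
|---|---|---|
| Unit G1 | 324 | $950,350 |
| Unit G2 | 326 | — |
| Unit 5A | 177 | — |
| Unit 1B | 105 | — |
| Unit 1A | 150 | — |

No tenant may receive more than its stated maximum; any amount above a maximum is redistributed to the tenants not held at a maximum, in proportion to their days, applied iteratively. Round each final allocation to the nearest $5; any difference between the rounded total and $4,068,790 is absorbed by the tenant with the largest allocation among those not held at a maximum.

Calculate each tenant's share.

Unit G1: $950,350 · Unit G2: $1,341,175 · Unit 5A: $728,185 · Unit 1B: $431,975 · Unit 1A: $617,105

Total days = 1,082.
Unconstrained shares: Unit G1 1,218,380.74; Unit G2 1,225,901.61; Unit 5A 665,596.89; Unit 1B 394,845.61; Unit 1A 564,065.16.
Capped: Unit G1 ($950,350); remaining pool $3,118,440 reallocated over remaining days 758.
Redistributed shares: Unit G2 1,341,176.04 → $1,341,175; Unit 5A 728,184.54 → $728,185; Unit 1B 431,973.88 → $431,975; Unit 1A 617,105.54 → $617,105.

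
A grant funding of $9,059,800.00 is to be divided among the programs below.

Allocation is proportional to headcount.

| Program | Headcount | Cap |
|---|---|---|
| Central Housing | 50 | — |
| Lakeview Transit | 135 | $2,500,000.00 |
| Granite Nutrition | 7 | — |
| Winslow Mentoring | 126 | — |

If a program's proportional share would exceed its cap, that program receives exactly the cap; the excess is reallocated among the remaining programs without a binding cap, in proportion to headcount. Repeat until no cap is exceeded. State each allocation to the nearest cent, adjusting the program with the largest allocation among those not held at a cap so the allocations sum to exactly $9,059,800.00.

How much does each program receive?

Central Housing: $1,792,295.08 · Lakeview Transit: $2,500,000.00 · Granite Nutrition: $250,921.31 · Winslow Mentoring: $4,516,583.61

Headcount total: 318.
Pro-rata shares before constraints: Central Housing 1,424,496.8553; Lakeview Transit 3,846,141.5094; Granite Nutrition 199,429.5597; Winslow Mentoring 3,589,732.0755.
Capped: Lakeview Transit ($2,500,000.00); balance $6,559,800.00 reallocated over remaining headcount 183.
Remaining shares: Central Housing 1,792,295.0820 → $1,792,295.08; Granite Nutrition 250,921.3115 → $250,921.31; Winslow Mentoring 4,516,583.6066 → $4,516,583.61.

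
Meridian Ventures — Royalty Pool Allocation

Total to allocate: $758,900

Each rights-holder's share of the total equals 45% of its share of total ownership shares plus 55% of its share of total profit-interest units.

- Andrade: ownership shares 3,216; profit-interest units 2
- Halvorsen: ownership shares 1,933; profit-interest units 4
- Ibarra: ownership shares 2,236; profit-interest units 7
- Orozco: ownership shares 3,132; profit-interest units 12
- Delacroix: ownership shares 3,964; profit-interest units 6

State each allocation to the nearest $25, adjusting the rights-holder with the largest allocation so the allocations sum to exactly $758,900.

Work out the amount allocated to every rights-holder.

Andrade: $102,775 · Halvorsen: $99,450 · Ibarra: $146,975 · Orozco: $235,425 · Delacroix: $174,275

Totals — ownership shares 14,481, profit-interest units 31.
Combined weights (45% ownership shares + 55% profit-interest units): Andrade 0.1354; Halvorsen 0.1310; Ibarra 0.1937; Orozco 0.3102; Delacroix 0.2296.
Unrounded shares: Andrade 102,771.54; Halvorsen 99,443.30; Ibarra 146,982.01; Orozco 235,434.12; Delacroix 174,269.03.
At nearest $25: Andrade $102,775; Halvorsen $99,450; Ibarra $146,975; Orozco $235,425; Delacroix $174,275. Sum = $758,900.
Sum already equals the total — no adjustment.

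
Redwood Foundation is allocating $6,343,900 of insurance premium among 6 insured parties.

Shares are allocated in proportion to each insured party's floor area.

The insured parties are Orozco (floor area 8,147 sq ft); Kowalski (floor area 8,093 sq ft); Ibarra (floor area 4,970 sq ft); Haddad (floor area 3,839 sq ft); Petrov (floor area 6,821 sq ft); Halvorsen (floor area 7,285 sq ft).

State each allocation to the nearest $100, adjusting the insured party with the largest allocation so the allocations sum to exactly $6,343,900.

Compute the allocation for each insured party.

Total floor area = 39,155.
Unrounded shares: Orozco 8,147/39,155 × $6,343,900 = 1,319,978.38; Kowalski 8,093/39,155 × $6,343,900 = 1,311,229.29; Ibarra 4,970/39,155 × $6,343,900 = 805,240.28; Haddad 3,839/39,155 × $6,343,900 = 621,995.46; Petrov 6,821/39,155 × $6,343,900 = 1,105,139.62; Halvorsen 7,285/39,155 × $6,343,900 = 1,180,316.98.
At nearest $100: Orozco $1,320,000; Kowalski $1,311,200; Ibarra $805,200; Haddad $622,000; Petrov $1,105,100; Halvorsen $1,180,300. Sum = $6,343,800.
Difference $6,343,900 − $6,343,800 = +$100 applied to largest allocation (Orozco): Orozco becomes $1,320,100.

Orozco: $1,320,100; Kowalski: $1,311,200; Ibarra: $805,200; Haddad: $622,000; Petrov: $1,105,100; Halvorsen: $1,180,300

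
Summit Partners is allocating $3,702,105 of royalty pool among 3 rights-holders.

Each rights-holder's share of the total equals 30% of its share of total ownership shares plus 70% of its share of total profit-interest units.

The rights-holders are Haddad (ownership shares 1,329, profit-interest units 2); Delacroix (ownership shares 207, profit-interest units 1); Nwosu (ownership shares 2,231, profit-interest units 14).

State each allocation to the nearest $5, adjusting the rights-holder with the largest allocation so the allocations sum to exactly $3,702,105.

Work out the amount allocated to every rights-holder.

Haddad: $696,710 | Delacroix: $213,470 | Nwosu: $2,791,925

Ownership shares total 3,767; profit-interest units total 17.
Blended shares (30% ownership shares + 70% profit-interest units): Haddad 0.1882; Delacroix 0.0577; Nwosu 0.7541.
Unrounded shares: Haddad 696,710.74; Delacroix 213,469.81; Nwosu 2,791,924.46.
At nearest $5: Haddad $696,710; Delacroix $213,470; Nwosu $2,791,925. Sum = $3,702,105.
Sum already equals the total — no adjustment.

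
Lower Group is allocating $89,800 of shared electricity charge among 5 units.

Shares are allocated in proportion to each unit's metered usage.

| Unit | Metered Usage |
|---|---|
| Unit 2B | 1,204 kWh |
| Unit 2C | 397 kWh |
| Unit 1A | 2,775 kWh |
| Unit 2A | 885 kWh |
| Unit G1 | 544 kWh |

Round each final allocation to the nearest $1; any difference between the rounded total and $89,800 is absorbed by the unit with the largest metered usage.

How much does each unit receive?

Unit 2B: $18,625; Unit 2C: $6,141; Unit 1A: $42,929; Unit 2A: $13,690; Unit G1: $8,415

Combined metered usage = 1,204 + 397 + 2,775 + 885 + 544 = 5,805.
Raw shares: Unit 2B 18,625.19; Unit 2C 6,141.36; Unit 1A 42,927.65; Unit 2A 13,690.44; Unit G1 8,415.37.
At nearest $1: Unit 2B $18,625; Unit 2C $6,141; Unit 1A $42,928; Unit 2A $13,690; Unit G1 $8,415. Sum = $89,799.
Difference $89,800 − $89,799 = +$1 applied to largest metered usage (Unit 1A): Unit 1A becomes $42,929.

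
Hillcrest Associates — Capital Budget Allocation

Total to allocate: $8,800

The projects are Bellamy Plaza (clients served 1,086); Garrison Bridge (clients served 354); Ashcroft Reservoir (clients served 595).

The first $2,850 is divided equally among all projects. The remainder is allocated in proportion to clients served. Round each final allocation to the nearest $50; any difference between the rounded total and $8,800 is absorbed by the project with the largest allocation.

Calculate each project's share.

Equal tier: $2,850 ÷ 3 = $950 apiece.
Remainder $5,950 by clients served (total 2,035): Bellamy Plaza 3,175.28 → $3,200; Garrison Bridge 1,035.04 → $1,050; Ashcroft Reservoir 1,739.68 → $1,750.
Rounding difference −$50 on remainder applied to Bellamy Plaza.
Totals: Bellamy Plaza $950 + $3,150 = $4,100; Garrison Bridge $950 + $1,050 = $2,000; Ashcroft Reservoir $950 + $1,750 = $2,700.

Bellamy Plaza: $4,100 · Garrison Bridge: $2,000 · Ashcroft Reservoir: $2,700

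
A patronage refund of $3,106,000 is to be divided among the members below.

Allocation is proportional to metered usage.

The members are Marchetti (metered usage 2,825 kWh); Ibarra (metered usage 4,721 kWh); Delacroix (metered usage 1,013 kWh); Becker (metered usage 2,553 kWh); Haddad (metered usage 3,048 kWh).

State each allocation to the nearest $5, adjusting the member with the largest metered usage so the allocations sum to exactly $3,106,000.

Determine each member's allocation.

Metered usage total: 2,825 + 4,721 + 1,013 + 2,553 + 3,048 = 14,160.
Raw shares: Marchetti 619,664.55; Ibarra 1,035,552.68; Delacroix 222,201.84; Becker 560,001.27; Haddad 668,579.66.
After rounding ($5): Marchetti $619,665; Ibarra $1,035,555; Delacroix $222,200; Becker $560,000; Haddad $668,580. Sum = $3,106,000.
Sum already equals the total — no adjustment.

Marchetti: $619,665 · Ibarra: $1,035,555 · Delacroix: $222,200 · Becker: $560,000 · Haddad: $668,580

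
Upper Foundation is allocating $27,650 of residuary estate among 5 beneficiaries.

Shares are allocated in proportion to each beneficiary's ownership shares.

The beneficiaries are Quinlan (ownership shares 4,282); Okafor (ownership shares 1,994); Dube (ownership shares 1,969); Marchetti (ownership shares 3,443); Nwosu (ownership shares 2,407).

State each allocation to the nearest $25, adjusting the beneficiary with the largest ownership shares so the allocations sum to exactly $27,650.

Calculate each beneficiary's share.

Total ownership shares = 4,282 + 1,994 + 1,969 + 3,443 + 2,407 = 14,095.
Pro-rata amounts: Quinlan 8,399.95; Okafor 3,911.61; Dube 3,862.56; Marchetti 6,754.09; Nwosu 4,721.78.
At nearest $25: Quinlan $8,400; Okafor $3,900; Dube $3,875; Marchetti $6,750; Nwosu $4,725. Sum = $27,650.
No rounding difference to absorb.

Quinlan: $8,400 | Okafor: $3,900 | Dube: $3,875 | Marchetti: $6,750 | Nwosu: $4,725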